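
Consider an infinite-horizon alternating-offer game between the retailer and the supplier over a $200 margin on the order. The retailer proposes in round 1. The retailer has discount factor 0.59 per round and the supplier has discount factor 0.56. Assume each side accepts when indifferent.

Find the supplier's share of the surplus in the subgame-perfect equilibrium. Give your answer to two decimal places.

68.58

Let x be the retailer's share when the retailer proposes and y be the supplier's share when the supplier proposes.
The supplier accepts iff offered ≥ 0.56·y, so x = 200 − 0.56y. Symmetrically y = 200 − 0.59x.
Substituting: x = 200 − 0.56(200 − 0.59x), giving x(1 − 0.59·0.56) = 200(1 − 0.56).
So x = 200 × 0.44 / 0.6696 ≈ 131.4217, and the supplier receives 200 − x ≈ 68.5783.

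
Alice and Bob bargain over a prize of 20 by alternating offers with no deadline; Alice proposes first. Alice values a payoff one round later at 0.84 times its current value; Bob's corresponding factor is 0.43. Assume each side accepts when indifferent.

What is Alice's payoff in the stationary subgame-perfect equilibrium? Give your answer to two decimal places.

17.85

Let x be Alice's share when Alice proposes and y be Bob's share when Bob proposes.
Bob accepts iff offered ≥ 0.43·y, so x = 20 − 0.43y. Symmetrically y = 20 − 0.84x.
Substituting: x = 20 − 0.43(20 − 0.84x), giving x(1 − 0.84·0.43) = 20(1 − 0.43).
So x = 20 × 0.57 / 0.6388 ≈ 17.8460, and Bob receives 20 − x ≈ 2.1540.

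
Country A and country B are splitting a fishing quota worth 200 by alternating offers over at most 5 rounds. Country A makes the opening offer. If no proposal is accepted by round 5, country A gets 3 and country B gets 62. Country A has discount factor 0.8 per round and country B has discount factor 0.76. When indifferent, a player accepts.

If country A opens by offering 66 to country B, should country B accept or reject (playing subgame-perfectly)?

Reject

Round 5 (country A proposes): country B gets 62 if talks fail, so country A offers 62 and keeps 138.
Round 4 (country B proposes): country A can get 138 next round, worth 0.8 × 138 = 110.4 now, so country B offers 110.4, keeping 89.6.
Round 3 (country A proposes): country B can get 89.6 next round, worth 0.76 × 89.6 = 68.096 now. Country A offers 68.096 and keeps 200 − 68.096 = 131.904.
Round 2 (country B proposes): country A can get 131.904 next round, worth 0.8 × 131.904 = 105.5232 now; country B offers that and keeps 94.4768.
So by rejecting in round 1, country B gets 94.4768 next round, worth 0.76 × 94.4768 = 71.802368 now.
Offer 66 < 71.802368, so country B rejects.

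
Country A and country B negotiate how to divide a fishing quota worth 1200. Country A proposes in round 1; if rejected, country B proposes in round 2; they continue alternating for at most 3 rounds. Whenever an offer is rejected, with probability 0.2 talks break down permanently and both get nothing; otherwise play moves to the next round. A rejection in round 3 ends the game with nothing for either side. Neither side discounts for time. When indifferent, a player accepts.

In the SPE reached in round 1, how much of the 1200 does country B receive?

192

By backward induction:
Round 3 (country A proposes): rejection yields 0 for country B; country A offers 0 and keeps 1200.
Round 2 (country B proposes): rejecting gives country A an expected 0.8 × 1200 = 960; country B offers that and keeps 240.
Round 1 (country A proposes): rejecting gives country B an expected 0.8 × 240 = 192; country A offers that and keeps 1008.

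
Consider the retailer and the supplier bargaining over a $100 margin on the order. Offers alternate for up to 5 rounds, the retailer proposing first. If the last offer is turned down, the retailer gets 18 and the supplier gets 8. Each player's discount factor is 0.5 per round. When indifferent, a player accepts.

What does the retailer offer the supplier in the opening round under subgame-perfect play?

Round 5 (the retailer proposes): the supplier gets 8 if talks fail, so the retailer offers 8 and keeps 92.
Round 4 (the supplier proposes): the retailer can get 92 next round, worth 0.5 × 92 = 46 now; the supplier offers that and keeps 54.
Round 3 (the retailer proposes): the supplier can get 54 next round, worth 0.5 × 54 = 27 now; the retailer offers that and keeps 73.
Round 2 (the supplier proposes): the retailer can get 73 next round, worth 0.5 × 73 = 36.5 now; the supplier offers that and keeps 63.5.
Round 1 (the retailer proposes): the supplier can get 63.5 next round, worth 0.5 × 63.5 = 31.75 now. The retailer offers 31.75 and keeps 100 − 31.75 = 68.25.

31.75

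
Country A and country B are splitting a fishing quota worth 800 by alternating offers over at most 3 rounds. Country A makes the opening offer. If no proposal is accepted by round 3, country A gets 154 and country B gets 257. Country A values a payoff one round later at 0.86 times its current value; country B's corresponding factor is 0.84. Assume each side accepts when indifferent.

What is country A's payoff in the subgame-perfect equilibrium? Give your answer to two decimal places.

Round 3 (country A proposes): country B gets 257 if talks fail, so country A offers 257 and keeps 543.
Round 2 (country B proposes): country A can get 543 next round, worth 0.86 × 543 = 466.98 now. Country B offers 466.98 and keeps 800 − 466.98 = 333.02.
Round 1 (country A proposes): country B can get 333.02 next round, worth 0.84 × 333.02 = 279.7368 now, so country A offers 279.7368, keeping 520.2632.

520.26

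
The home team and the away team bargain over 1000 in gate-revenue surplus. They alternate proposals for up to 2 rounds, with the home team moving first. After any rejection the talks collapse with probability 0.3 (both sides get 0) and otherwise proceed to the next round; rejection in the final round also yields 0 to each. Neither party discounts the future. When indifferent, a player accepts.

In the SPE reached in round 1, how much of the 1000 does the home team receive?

Round 2 (the away team proposes): the home team will accept anything ≥ 0, so the away team offers 0 and keeps 1000.
Round 1 (the home team proposes): rejecting gives the away team an expected 0.7 × 1000 = 700; the home team offers that and keeps 300.

300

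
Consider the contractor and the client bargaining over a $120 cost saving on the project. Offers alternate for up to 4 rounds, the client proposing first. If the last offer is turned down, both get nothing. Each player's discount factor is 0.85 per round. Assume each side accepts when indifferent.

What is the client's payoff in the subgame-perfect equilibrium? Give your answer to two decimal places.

By backward induction:
Round 4 (the contractor proposes): the client will accept anything ≥ 0, so the contractor offers 0 and keeps 120.
Round 3 (the client proposes): the contractor can get 120 next round, worth 0.85 × 120 = 102 now; the client offers that and keeps 18.
Round 2 (the contractor proposes): the client can get 18 next round, worth 0.85 × 18 = 15.3 now; the contractor offers that and keeps 104.7.
Round 1 (the client proposes): the contractor can get 104.7 next round, worth 0.85 × 104.7 = 88.995 now; the client offers that and keeps 31.005.

31.01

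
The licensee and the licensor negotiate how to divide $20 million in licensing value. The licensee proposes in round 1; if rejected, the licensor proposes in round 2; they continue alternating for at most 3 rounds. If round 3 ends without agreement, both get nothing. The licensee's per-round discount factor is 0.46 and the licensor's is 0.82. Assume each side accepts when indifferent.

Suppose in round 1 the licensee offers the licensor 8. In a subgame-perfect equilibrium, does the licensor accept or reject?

Work out the licensor's continuation value if the offer is rejected.
Round 3 (the licensee proposes): the licensor will accept anything ≥ 0, so the licensee offers 0 and keeps 20.
Round 2 (the licensor proposes): the licensee can get 20 next round, worth 0.46 × 20 = 9.2 now, so the licensor offers 9.2, keeping 10.8.
So by rejecting in round 1, the licensor gets 10.8 next round, worth 0.82 × 10.8 = 8.856 now.
Offer 8 < 8.856, so the licensor rejects.

Reject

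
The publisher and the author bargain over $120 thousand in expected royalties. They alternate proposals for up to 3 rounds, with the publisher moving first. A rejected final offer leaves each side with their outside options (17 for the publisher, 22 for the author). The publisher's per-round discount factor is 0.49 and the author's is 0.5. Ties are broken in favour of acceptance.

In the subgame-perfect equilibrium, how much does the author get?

35.99

Solve by backward induction from round 3.
Round 3 (the publisher proposes): the author gets 22 if talks fail, so the publisher offers 22 and keeps 98.
Round 2 (the author proposes): the publisher can get 98 next round, worth 0.49 × 98 = 48.02 now; the author offers that and keeps 71.98.
Round 1 (the publisher proposes): the author can get 71.98 next round, worth 0.5 × 71.98 = 35.99 now, so the publisher offers 35.99, keeping 84.01.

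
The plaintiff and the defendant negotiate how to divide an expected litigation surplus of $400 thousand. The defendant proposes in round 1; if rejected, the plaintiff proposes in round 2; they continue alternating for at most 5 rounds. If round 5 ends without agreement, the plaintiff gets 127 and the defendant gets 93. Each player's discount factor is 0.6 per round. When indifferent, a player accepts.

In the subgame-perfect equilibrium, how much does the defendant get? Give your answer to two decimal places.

Solve by backward induction from round 5.
Round 5 (the defendant proposes): the plaintiff gets 127 if talks fail, so the defendant offers 127 and keeps 273.
Round 4 (the plaintiff proposes): the defendant can get 273 next round, worth 0.6 × 273 = 163.8 now; the plaintiff offers that and keeps 236.2.
Round 3 (the defendant proposes): the plaintiff can get 236.2 next round, worth 0.6 × 236.2 = 141.72 now; the defendant offers that and keeps 258.28.
Round 2 (the plaintiff proposes): the defendant can get 258.28 next round, worth 0.6 × 258.28 = 154.968 now, so the plaintiff offers 154.968, keeping 245.032.
Round 1 (the defendant proposes): the plaintiff can get 245.032 next round, worth 0.6 × 245.032 = 147.0192 now. The defendant offers 147.0192 and keeps 400 − 147.0192 = 252.9808.

252.98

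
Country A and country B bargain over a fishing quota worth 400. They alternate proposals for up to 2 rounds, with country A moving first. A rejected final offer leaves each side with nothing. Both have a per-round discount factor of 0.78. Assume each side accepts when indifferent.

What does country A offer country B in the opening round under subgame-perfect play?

Round 2 (country B proposes): country A will accept anything ≥ 0, so country B offers 0 and keeps 400.
Round 1 (country A proposes): country B can get 400 next round, worth 0.78 × 400 = 312 now, so country A offers 312, keeping 88.

312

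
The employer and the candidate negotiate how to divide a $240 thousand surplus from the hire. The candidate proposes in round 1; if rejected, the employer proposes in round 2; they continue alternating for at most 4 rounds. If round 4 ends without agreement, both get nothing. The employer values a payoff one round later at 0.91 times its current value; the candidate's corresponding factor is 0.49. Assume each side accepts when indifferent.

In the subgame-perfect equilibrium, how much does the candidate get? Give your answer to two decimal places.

Work backward from the last round.
Round 4 (the employer proposes): rejection yields 0 for the candidate; the employer offers 0 and keeps 240.
Round 3 (the candidate proposes): the employer can get 240 next round, worth 0.91 × 240 = 218.4 now; the candidate offers that and keeps 21.6.
Round 2 (the employer proposes): the candidate can get 21.6 next round, worth 0.49 × 21.6 = 10.584 now; the employer offers that and keeps 229.416.
Round 1 (the candidate proposes): the employer can get 229.416 next round, worth 0.91 × 229.416 = 208.76856 now, so the candidate offers 208.76856, keeping 31.23144.

31.23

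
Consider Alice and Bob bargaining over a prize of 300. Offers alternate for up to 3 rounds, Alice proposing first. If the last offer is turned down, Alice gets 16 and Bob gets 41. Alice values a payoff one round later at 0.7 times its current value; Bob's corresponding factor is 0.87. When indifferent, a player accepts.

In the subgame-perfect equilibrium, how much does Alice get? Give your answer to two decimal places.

By backward induction:
Round 3 (Alice proposes): Bob gets 41 if talks fail, so Alice offers 41 and keeps 259.
Round 2 (Bob proposes): Alice can get 259 next round, worth 0.7 × 259 = 181.3 now. Bob offers 181.3 and keeps 300 − 181.3 = 118.7.
Round 1 (Alice proposes): Bob can get 118.7 next round, worth 0.87 × 118.7 = 103.269 now, so Alice offers 103.269, keeping 196.731.

196.73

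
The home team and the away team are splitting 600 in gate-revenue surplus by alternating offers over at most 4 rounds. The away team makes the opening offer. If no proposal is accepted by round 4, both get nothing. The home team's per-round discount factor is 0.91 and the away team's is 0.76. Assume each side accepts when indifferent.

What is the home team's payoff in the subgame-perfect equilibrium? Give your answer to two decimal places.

Round 4 (the home team proposes): rejection yields 0 for the away team; the home team offers 0 and keeps 600.
Round 3 (the away team proposes): the home team can get 600 next round, worth 0.91 × 600 = 546 now; the away team offers that and keeps 54.
Round 2 (the home team proposes): the away team can get 54 next round, worth 0.76 × 54 = 41.04 now; the home team offers that and keeps 558.96.
Round 1 (the away team proposes): the home team can get 558.96 next round, worth 0.91 × 558.96 = 508.6536 now; the away team offers that and keeps 91.3464.

508.65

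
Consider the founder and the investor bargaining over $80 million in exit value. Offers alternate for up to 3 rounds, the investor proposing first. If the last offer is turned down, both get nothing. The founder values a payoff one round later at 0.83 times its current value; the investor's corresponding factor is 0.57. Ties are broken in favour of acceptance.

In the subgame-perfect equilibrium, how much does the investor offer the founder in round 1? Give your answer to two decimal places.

28.55

Round 3 (the investor proposes): the founder will accept anything ≥ 0, so the investor offers 0 and keeps 80.
Round 2 (the founder proposes): the investor can get 80 next round, worth 0.57 × 80 = 45.6 now. The founder offers 45.6 and keeps 80 − 45.6 = 34.4.
Round 1 (the investor proposes): the founder can get 34.4 next round, worth 0.83 × 34.4 = 28.552 now, so the investor offers 28.552, keeping 51.448.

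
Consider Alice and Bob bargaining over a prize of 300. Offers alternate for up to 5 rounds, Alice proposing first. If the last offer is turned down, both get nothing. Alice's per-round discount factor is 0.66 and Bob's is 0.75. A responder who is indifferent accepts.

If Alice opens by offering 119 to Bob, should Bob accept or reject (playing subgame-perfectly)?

Round 5 (Alice proposes): rejection yields 0 for Bob; Alice offers 0 and keeps 300.
Round 4 (Bob proposes): Alice can get 300 next round, worth 0.66 × 300 = 198 now, so Bob offers 198, keeping 102.
Round 3 (Alice proposes): Bob can get 102 next round, worth 0.75 × 102 = 76.5 now, so Alice offers 76.5, keeping 223.5.
Round 2 (Bob proposes): Alice can get 223.5 next round, worth 0.66 × 223.5 = 147.51 now. Bob offers 147.51 and keeps 300 − 147.51 = 152.49.
So by rejecting in round 1, Bob gets 152.49 next round, worth 0.75 × 152.49 = 114.3675 now.
Offer 119 ≥ 114.3675, so Bob accepts.

Accept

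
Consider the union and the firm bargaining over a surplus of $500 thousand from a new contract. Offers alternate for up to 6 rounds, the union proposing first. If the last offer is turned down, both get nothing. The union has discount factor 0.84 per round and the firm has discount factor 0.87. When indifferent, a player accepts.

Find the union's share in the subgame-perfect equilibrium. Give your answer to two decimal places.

147.22

Round 6 (the firm proposes): rejection yields 0 for the union; the firm offers 0 and keeps 500.
Round 5 (the union proposes): the firm can get 500 next round, worth 0.87 × 500 = 435 now; the union offers that and keeps 65.
Round 4 (the firm proposes): the union can get 65 next round, worth 0.84 × 65 = 54.6 now; the firm offers that and keeps 445.4.
Round 3 (the union proposes): the firm can get 445.4 next round, worth 0.87 × 445.4 = 387.498 now, so the union offers 387.498, keeping 112.502.
Round 2 (the firm proposes): the union can get 112.502 next round, worth 0.84 × 112.502 = 94.50168 now; the firm offers that and keeps 405.49832.
Round 1 (the union proposes): the firm can get 405.49832 next round, worth 0.87 × 405.49832 = 352.7835384 now, so the union offers 352.7835384, keeping 147.2164616.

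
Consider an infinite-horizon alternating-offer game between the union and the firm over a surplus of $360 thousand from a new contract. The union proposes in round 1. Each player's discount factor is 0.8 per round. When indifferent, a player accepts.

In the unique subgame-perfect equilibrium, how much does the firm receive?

160

In a stationary SPE each proposer offers the other exactly their discounted continuation value.
If the union keeps x when proposing and the firm keeps y when proposing, then x = 360 − 0.8y and y = 360 − 0.8x.
Solving: x = 360(1 − 0.8) / (1 − 0.8·0.8) = 72 / 0.36 = 200.
The firm gets 360 − 200 = 160.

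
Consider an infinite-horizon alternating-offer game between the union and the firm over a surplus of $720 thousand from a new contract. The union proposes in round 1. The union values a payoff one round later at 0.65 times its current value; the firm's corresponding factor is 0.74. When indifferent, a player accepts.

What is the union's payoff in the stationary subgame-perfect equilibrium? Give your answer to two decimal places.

When the union proposes, the firm accepts any offer worth at least 0.74 times what the firm would get by proposing next round; and vice versa.
This gives x = 720 − 0.74y and y = 720 − 0.65x, where x and y are each side's share when it proposes.
Hence (1 − 0.74·0.65)x = 720(1 − 0.74), i.e. 0.519·x = 187.2.
x ≈ 360.6936; the firm's share is 720 − x ≈ 359.3064.

360.69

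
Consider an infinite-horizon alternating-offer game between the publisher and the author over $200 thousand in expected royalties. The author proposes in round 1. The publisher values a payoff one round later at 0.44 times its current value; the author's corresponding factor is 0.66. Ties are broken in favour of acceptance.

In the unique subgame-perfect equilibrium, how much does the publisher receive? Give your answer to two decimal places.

42.16

Let x be the author's share when the author proposes and y be the publisher's share when the publisher proposes.
The publisher accepts iff offered ≥ 0.44·y, so x = 200 − 0.44y. Symmetrically y = 200 − 0.66x.
Substituting: x = 200 − 0.44(200 − 0.66x), giving x(1 − 0.66·0.44) = 200(1 − 0.44).
So x = 200 × 0.56 / 0.7096 ≈ 157.8354, and the publisher receives 200 − x ≈ 42.1646.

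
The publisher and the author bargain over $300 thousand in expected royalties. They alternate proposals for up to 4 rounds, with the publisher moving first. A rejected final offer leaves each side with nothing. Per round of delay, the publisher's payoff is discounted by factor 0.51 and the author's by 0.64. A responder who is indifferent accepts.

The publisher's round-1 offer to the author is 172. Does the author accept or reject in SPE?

Round 4 (the author proposes): the publisher will accept anything ≥ 0, so the author offers 0 and keeps 300.
Round 3 (the publisher proposes): the author can get 300 next round, worth 0.64 × 300 = 192 now; the publisher offers that and keeps 108.
Round 2 (the author proposes): the publisher can get 108 next round, worth 0.51 × 108 = 55.08 now; the author offers that and keeps 244.92.
So by rejecting in round 1, the author gets 244.92 next round, worth 0.64 × 244.92 = 156.7488 now.
Offer 172 ≥ 156.7488, so the author accepts.

Accept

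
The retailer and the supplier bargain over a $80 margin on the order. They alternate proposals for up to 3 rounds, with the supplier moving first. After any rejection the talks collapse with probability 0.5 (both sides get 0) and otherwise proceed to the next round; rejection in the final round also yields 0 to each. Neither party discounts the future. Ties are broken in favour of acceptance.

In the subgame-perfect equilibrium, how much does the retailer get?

Round 3 (the supplier proposes): the retailer will accept anything ≥ 0, so the supplier offers 0 and keeps 80.
Round 2 (the retailer proposes): rejecting gives the supplier an expected 0.5 × 80 = 40, so the retailer offers 40, keeping 40.
Round 1 (the supplier proposes): rejecting gives the retailer an expected 0.5 × 40 = 20; the supplier offers that and keeps 60.

20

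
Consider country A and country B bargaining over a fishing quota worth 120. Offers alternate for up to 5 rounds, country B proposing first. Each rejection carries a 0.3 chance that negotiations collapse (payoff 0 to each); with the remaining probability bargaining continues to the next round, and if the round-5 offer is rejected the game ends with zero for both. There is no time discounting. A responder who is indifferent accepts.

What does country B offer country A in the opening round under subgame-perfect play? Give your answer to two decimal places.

37.55

By backward induction:
Round 5 (country B proposes): country A will accept anything ≥ 0, so country B offers 0 and keeps 120.
Round 4 (country A proposes): rejecting gives country B an expected 0.7 × 120 = 84. Country A offers 84 and keeps 120 − 84 = 36.
Round 3 (country B proposes): rejecting gives country A an expected 0.7 × 36 = 25.2, so country B offers 25.2, keeping 94.8.
Round 2 (country A proposes): rejecting gives country B an expected 0.7 × 94.8 = 66.36; country A offers that and keeps 53.64.
Round 1 (country B proposes): rejecting gives country A an expected 0.7 × 53.64 = 37.548, so country B offers 37.548, keeping 82.452.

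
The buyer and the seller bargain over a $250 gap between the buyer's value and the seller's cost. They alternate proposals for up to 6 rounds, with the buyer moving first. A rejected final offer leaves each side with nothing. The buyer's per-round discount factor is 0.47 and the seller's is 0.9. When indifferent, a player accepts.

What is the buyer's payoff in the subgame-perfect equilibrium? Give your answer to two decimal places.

Round 6 (the seller proposes): the buyer will accept anything ≥ 0, so the seller offers 0 and keeps 250.
Round 5 (the buyer proposes): the seller can get 250 next round, worth 0.9 × 250 = 225 now, so the buyer offers 225, keeping 25.
Round 4 (the seller proposes): the buyer can get 25 next round, worth 0.47 × 25 = 11.75 now, so the seller offers 11.75, keeping 238.25.
Round 3 (the buyer proposes): the seller can get 238.25 next round, worth 0.9 × 238.25 = 214.425 now, so the buyer offers 214.425, keeping 35.575.
Round 2 (the seller proposes): the buyer can get 35.575 next round, worth 0.47 × 35.575 = 16.72025 now, so the seller offers 16.72025, keeping 233.27975.
Round 1 (the buyer proposes): the seller can get 233.27975 next round, worth 0.9 × 233.27975 = 209.951775 now. The buyer offers 209.951775 and keeps 250 − 209.951775 = 40.048225.

40.05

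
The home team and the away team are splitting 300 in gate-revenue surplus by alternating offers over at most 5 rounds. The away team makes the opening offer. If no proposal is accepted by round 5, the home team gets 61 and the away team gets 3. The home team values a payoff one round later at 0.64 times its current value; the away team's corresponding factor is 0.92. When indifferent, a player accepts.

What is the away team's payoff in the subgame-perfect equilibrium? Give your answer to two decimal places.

By backward induction:
Round 5 (the away team proposes): the home team gets 61 if talks fail, so the away team offers 61 and keeps 239.
Round 4 (the home team proposes): the away team can get 239 next round, worth 0.92 × 239 = 219.88 now. The home team offers 219.88 and keeps 300 − 219.88 = 80.12.
Round 3 (the away team proposes): the home team can get 80.12 next round, worth 0.64 × 80.12 = 51.2768 now; the away team offers that and keeps 248.7232.
Round 2 (the home team proposes): the away team can get 248.7232 next round, worth 0.92 × 248.7232 = 228.825344 now, so the home team offers 228.825344, keeping 71.174656.
Round 1 (the away team proposes): the home team can get 71.174656 next round, worth 0.64 × 71.174656 = 45.55177984 now; the away team offers that and keeps 254.44822016.

254.45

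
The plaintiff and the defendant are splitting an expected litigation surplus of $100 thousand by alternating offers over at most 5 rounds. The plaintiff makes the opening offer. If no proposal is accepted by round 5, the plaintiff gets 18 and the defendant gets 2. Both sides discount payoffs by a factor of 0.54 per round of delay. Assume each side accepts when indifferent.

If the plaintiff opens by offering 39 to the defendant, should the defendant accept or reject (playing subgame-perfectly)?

Round 5 (the plaintiff proposes): the defendant gets 2 if talks fail, so the plaintiff offers 2 and keeps 98.
Round 4 (the defendant proposes): the plaintiff can get 98 next round, worth 0.54 × 98 = 52.92 now. The defendant offers 52.92 and keeps 100 − 52.92 = 47.08.
Round 3 (the plaintiff proposes): the defendant can get 47.08 next round, worth 0.54 × 47.08 = 25.4232 now; the plaintiff offers that and keeps 74.5768.
Round 2 (the defendant proposes): the plaintiff can get 74.5768 next round, worth 0.54 × 74.5768 = 40.271472 now. The defendant offers 40.271472 and keeps 100 − 40.271472 = 59.728528.
So by rejecting in round 1, the defendant gets 59.728528 next round, worth 0.54 × 59.728528 = 32.25340512 now.
Offer 39 ≥ 32.25340512, so the defendant accepts.

Accept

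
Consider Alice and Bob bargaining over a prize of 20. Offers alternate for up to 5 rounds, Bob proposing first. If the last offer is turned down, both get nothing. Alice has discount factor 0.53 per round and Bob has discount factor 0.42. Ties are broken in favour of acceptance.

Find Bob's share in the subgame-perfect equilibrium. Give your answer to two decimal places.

12.48

By backward induction:
Round 5 (Bob proposes): rejection yields 0 for Alice; Bob offers 0 and keeps 20.
Round 4 (Alice proposes): Bob can get 20 next round, worth 0.42 × 20 = 8.4 now. Alice offers 8.4 and keeps 20 − 8.4 = 11.6.
Round 3 (Bob proposes): Alice can get 11.6 next round, worth 0.53 × 11.6 = 6.148 now, so Bob offers 6.148, keeping 13.852.
Round 2 (Alice proposes): Bob can get 13.852 next round, worth 0.42 × 13.852 = 5.81784 now, so Alice offers 5.81784, keeping 14.18216.
Round 1 (Bob proposes): Alice can get 14.18216 next round, worth 0.53 × 14.18216 = 7.5165448 now, so Bob offers 7.5165448, keeping 12.4834552.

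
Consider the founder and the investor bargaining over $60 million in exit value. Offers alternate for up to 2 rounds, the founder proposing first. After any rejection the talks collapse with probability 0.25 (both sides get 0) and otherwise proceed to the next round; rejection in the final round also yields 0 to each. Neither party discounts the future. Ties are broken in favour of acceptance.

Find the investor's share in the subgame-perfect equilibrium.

45

By backward induction:
Round 2 (the investor proposes): rejection yields 0 for the founder; the investor offers 0 and keeps 60.
Round 1 (the founder proposes): rejecting gives the investor an expected 0.75 × 60 = 45. The founder offers 45 and keeps 60 − 45 = 15.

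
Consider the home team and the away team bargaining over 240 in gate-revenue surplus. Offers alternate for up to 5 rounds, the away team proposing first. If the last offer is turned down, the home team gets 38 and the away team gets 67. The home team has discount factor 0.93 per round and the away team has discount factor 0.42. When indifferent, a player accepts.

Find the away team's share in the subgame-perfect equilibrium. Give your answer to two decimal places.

54.18

Round 5 (the away team proposes): the home team gets 38 if talks fail, so the away team offers 38 and keeps 202.
Round 4 (the home team proposes): the away team can get 202 next round, worth 0.42 × 202 = 84.84 now. The home team offers 84.84 and keeps 240 − 84.84 = 155.16.
Round 3 (the away team proposes): the home team can get 155.16 next round, worth 0.93 × 155.16 = 144.2988 now, so the away team offers 144.2988, keeping 95.7012.
Round 2 (the home team proposes): the away team can get 95.7012 next round, worth 0.42 × 95.7012 = 40.194504 now; the home team offers that and keeps 199.805496.
Round 1 (the away team proposes): the home team can get 199.805496 next round, worth 0.93 × 199.805496 = 185.81911128 now. The away team offers 185.81911128 and keeps 240 − 185.81911128 = 54.18088872.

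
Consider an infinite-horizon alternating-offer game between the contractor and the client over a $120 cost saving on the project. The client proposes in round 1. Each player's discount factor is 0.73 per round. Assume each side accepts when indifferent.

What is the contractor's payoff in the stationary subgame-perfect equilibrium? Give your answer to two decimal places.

When the client proposes, the contractor accepts any offer worth at least 0.73 times what the contractor would get by proposing next round; and vice versa.
This gives x = 120 − 0.73y and y = 120 − 0.73x, where x and y are each side's share when it proposes.
Hence (1 − 0.73·0.73)x = 120(1 − 0.73), i.e. 0.4671·x = 32.4.
x ≈ 69.3642; the contractor's share is 120 − x ≈ 50.6358.

50.64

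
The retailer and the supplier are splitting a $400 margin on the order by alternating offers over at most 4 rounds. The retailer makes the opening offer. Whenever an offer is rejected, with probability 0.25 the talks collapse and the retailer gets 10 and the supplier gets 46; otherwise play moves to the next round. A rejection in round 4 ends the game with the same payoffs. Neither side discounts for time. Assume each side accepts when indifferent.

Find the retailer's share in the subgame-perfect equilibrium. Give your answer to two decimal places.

144.38

Round 4 (the supplier proposes): the retailer gets 10 if talks fail, so the supplier offers 10 and keeps 390.
Round 3 (the retailer proposes): rejecting gives the supplier an expected 0.75 × 390 + 0.25 × 46 = 304, so the retailer offers 304, keeping 96.
Round 2 (the supplier proposes): rejecting gives the retailer an expected 0.75 × 96 + 0.25 × 10 = 74.5; the supplier offers that and keeps 325.5.
Round 1 (the retailer proposes): rejecting gives the supplier an expected 0.75 × 325.5 + 0.25 × 46 = 255.625; the retailer offers that and keeps 144.375.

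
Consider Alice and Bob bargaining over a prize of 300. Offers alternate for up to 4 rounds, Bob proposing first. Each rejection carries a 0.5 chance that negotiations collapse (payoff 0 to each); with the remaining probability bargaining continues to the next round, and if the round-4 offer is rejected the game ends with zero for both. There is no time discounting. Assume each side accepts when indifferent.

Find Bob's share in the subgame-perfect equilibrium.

187.5

Round 4 (Alice proposes): rejection yields 0 for Bob; Alice offers 0 and keeps 300.
Round 3 (Bob proposes): rejecting gives Alice an expected 0.5 × 300 = 150; Bob offers that and keeps 150.
Round 2 (Alice proposes): rejecting gives Bob an expected 0.5 × 150 = 75. Alice offers 75 and keeps 300 − 75 = 225.
Round 1 (Bob proposes): rejecting gives Alice an expected 0.5 × 225 = 112.5; Bob offers that and keeps 187.5.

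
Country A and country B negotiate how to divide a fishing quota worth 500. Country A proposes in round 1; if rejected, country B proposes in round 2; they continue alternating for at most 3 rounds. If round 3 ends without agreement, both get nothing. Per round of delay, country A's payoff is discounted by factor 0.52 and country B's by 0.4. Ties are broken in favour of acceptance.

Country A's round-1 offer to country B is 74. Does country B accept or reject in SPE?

Reject

Round 3 (country A proposes): rejection yields 0 for country B; country A offers 0 and keeps 500.
Round 2 (country B proposes): country A can get 500 next round, worth 0.52 × 500 = 260 now; country B offers that and keeps 240.
So by rejecting in round 1, country B gets 240 next round, worth 0.4 × 240 = 96 now.
Offer 74 < 96, so country B rejects.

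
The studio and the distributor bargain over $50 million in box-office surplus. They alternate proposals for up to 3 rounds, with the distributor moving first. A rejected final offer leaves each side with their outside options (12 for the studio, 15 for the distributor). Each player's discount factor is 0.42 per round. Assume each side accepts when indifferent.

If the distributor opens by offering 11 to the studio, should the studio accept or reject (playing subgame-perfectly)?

Round 3 (the distributor proposes): the studio gets 12 if talks fail, so the distributor offers 12 and keeps 38.
Round 2 (the studio proposes): the distributor can get 38 next round, worth 0.42 × 38 = 15.96 now. The studio offers 15.96 and keeps 50 − 15.96 = 34.04.
So by rejecting in round 1, the studio gets 34.04 next round, worth 0.42 × 34.04 = 14.2968 now.
Offer 11 < 14.2968, so the studio rejects.

Reject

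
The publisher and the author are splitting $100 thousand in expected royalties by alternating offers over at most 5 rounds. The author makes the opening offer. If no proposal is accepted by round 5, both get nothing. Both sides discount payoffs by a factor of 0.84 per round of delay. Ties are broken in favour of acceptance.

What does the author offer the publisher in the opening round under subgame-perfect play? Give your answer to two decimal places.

Work backward from the last round.
Round 5 (the author proposes): rejection yields 0 for the publisher; the author offers 0 and keeps 100.
Round 4 (the publisher proposes): the author can get 100 next round, worth 0.84 × 100 = 84 now, so the publisher offers 84, keeping 16.
Round 3 (the author proposes): the publisher can get 16 next round, worth 0.84 × 16 = 13.44 now. The author offers 13.44 and keeps 100 − 13.44 = 86.56.
Round 2 (the publisher proposes): the author can get 86.56 next round, worth 0.84 × 86.56 = 72.7104 now; the publisher offers that and keeps 27.2896.
Round 1 (the author proposes): the publisher can get 27.2896 next round, worth 0.84 × 27.2896 = 22.923264 now; the author offers that and keeps 77.076736.

22.92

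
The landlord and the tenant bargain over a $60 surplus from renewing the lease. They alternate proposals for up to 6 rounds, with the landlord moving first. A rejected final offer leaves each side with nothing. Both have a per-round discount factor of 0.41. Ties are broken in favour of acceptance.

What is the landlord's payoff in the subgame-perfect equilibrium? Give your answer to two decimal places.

Round 6 (the tenant proposes): the landlord will accept anything ≥ 0, so the tenant offers 0 and keeps 60.
Round 5 (the landlord proposes): the tenant can get 60 next round, worth 0.41 × 60 = 24.6 now; the landlord offers that and keeps 35.4.
Round 4 (the tenant proposes): the landlord can get 35.4 next round, worth 0.41 × 35.4 = 14.514 now, so the tenant offers 14.514, keeping 45.486.
Round 3 (the landlord proposes): the tenant can get 45.486 next round, worth 0.41 × 45.486 = 18.64926 now, so the landlord offers 18.64926, keeping 41.35074.
Round 2 (the tenant proposes): the landlord can get 41.35074 next round, worth 0.41 × 41.35074 = 16.9538034 now. The tenant offers 16.9538034 and keeps 60 − 16.9538034 = 43.0461966.
Round 1 (the landlord proposes): the tenant can get 43.0461966 next round, worth 0.41 × 43.0461966 = 17.648940606 now. The landlord offers 17.648940606 and keeps 60 − 17.648940606 = 42.351059394.

42.35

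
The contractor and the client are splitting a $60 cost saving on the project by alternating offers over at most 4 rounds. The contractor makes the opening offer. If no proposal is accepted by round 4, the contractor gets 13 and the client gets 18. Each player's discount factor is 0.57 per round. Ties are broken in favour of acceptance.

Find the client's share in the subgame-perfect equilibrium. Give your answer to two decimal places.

23.41

Round 4 (the client proposes): the contractor gets 13 if talks fail, so the client offers 13 and keeps 47.
Round 3 (the contractor proposes): the client can get 47 next round, worth 0.57 × 47 = 26.79 now; the contractor offers that and keeps 33.21.
Round 2 (the client proposes): the contractor can get 33.21 next round, worth 0.57 × 33.21 = 18.9297 now, so the client offers 18.9297, keeping 41.0703.
Round 1 (the contractor proposes): the client can get 41.0703 next round, worth 0.57 × 41.0703 = 23.410071 now. The contractor offers 23.410071 and keeps 60 − 23.410071 = 36.589929.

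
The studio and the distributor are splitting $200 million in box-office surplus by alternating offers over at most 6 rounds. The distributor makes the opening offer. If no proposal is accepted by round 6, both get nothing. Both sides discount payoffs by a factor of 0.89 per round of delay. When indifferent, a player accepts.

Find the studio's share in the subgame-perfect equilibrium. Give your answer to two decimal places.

146.77

Round 6 (the studio proposes): the distributor will accept anything ≥ 0, so the studio offers 0 and keeps 200.
Round 5 (the distributor proposes): the studio can get 200 next round, worth 0.89 × 200 = 178 now; the distributor offers that and keeps 22.
Round 4 (the studio proposes): the distributor can get 22 next round, worth 0.89 × 22 = 19.58 now; the studio offers that and keeps 180.42.
Round 3 (the distributor proposes): the studio can get 180.42 next round, worth 0.89 × 180.42 = 160.5738 now; the distributor offers that and keeps 39.4262.
Round 2 (the studio proposes): the distributor can get 39.4262 next round, worth 0.89 × 39.4262 = 35.089318 now, so the studio offers 35.089318, keeping 164.910682.
Round 1 (the distributor proposes): the studio can get 164.910682 next round, worth 0.89 × 164.910682 = 146.77050698 now; the distributor offers that and keeps 53.22949302.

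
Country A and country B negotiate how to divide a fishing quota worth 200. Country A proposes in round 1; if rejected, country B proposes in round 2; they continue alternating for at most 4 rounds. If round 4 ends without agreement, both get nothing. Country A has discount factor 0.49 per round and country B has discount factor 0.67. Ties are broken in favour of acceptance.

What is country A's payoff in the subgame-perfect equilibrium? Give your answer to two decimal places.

87.67

Round 4 (country B proposes): rejection yields 0 for country A; country B offers 0 and keeps 200.
Round 3 (country A proposes): country B can get 200 next round, worth 0.67 × 200 = 134 now. Country A offers 134 and keeps 200 − 134 = 66.
Round 2 (country B proposes): country A can get 66 next round, worth 0.49 × 66 = 32.34 now. Country B offers 32.34 and keeps 200 − 32.34 = 167.66.
Round 1 (country A proposes): country B can get 167.66 next round, worth 0.67 × 167.66 = 112.3322 now; country A offers that and keeps 87.6678.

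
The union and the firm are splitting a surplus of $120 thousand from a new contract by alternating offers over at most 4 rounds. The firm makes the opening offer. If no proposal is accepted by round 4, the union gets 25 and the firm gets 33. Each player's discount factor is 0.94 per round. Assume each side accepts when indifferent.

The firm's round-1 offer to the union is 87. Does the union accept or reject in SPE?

Round 4 (the union proposes): the firm gets 33 if talks fail, so the union offers 33 and keeps 87.
Round 3 (the firm proposes): the union can get 87 next round, worth 0.94 × 87 = 81.78 now; the firm offers that and keeps 38.22.
Round 2 (the union proposes): the firm can get 38.22 next round, worth 0.94 × 38.22 = 35.9268 now, so the union offers 35.9268, keeping 84.0732.
So by rejecting in round 1, the union gets 84.0732 next round, worth 0.94 × 84.0732 = 79.028808 now.
Offer 87 ≥ 79.028808, so the union accepts.

Accept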